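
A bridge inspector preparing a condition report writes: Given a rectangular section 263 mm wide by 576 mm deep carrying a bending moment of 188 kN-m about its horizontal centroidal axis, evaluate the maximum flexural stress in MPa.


I = b * h^3 / 12 = 263 * 576^3 / 12 = 4188340224.0 mm^4
y = h / 2 = 576 / 2 = 288.0 mm
M = 188 kN-m = 188000000.0 N-mm
sigma = M * y / I = 188000000.0 * 288.0 / 4188340224.0
= 12.93 MPa

12.93 MPa


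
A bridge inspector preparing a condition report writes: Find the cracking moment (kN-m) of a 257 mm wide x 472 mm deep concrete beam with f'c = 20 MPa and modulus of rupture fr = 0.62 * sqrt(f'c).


fr = 0.62 * sqrt(20) = 0.62 * 4.4721 = 2.7727 MPa
I = 257 * 472^3 / 12 = 2252049194.67 mm^4
y_t = 236.0 mm
M_cr = fr * I / y_t = 2.7727 * 2252049194.67 / 236.0 N-mm
= 26.4589 kN-m

26.4589 kN-m


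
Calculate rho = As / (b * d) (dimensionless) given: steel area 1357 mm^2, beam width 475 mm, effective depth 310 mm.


rho = As / (b * d)
= 1357 / (475 * 310)
= 1357 / 147250
= 0.009216 (dimensionless)

0.009216 (dimensionless)


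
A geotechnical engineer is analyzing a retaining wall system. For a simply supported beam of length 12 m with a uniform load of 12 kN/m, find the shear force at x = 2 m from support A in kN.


R_A = w * L / 2 = 12 * 12 / 2 = 72.0 kN
V(x) = R_A - w * x = 72.0 - 12 * 2
= 48.0 kN

48.0 kN


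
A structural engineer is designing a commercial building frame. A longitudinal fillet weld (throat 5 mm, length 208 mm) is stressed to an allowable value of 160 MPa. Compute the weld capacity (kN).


Strength = throat * length * allowable stress
= 5 * 208 * 160 N
= 166400 N
= 166.4 kN

166.4 kN


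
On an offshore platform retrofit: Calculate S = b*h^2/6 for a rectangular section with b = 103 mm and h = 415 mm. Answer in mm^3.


S = b * h^2 / 6
= 103 * 415^2 / 6
= 103 * 172225 / 6
= 2956529.17 mm^3

2956529.17 mm^3


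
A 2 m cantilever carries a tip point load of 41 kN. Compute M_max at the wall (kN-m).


For a cantilever with a point load at the free end:
M_max = P * L = 41 * 2 = 82 kN-m

82 kN-m


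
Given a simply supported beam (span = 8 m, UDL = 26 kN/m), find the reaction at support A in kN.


Total load = w * L = 26 * 8 = 208 kN
By symmetry, each reaction R = total / 2 = 208 / 2 = 104.0 kN

104.0 kN


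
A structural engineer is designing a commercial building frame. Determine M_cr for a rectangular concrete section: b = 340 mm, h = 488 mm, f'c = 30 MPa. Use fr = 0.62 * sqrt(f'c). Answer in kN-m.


fr = 0.62 * sqrt(30) = 0.62 * 5.4772 = 3.3959 MPa
I = 340 * 488^3 / 12 = 3292737706.67 mm^4
y_t = 244.0 mm
M_cr = fr * I / y_t = 3.3959 * 3292737706.67 / 244.0 N-mm
= 45.8268 kN-m

45.8268 kN-m


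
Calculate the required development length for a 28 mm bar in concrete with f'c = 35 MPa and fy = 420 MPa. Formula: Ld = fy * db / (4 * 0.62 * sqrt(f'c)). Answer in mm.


Ld = (fy * db) / (4 * 0.62 * sqrt(f'c))
= (420 * 28) / (4 * 0.62 * sqrt(35))
= 11760 / 14.6719
= 801.53 mm

801.53 mm


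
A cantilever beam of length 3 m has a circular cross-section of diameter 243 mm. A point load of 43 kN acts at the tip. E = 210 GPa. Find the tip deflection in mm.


I = pi * d^4 / 64 = pi * 243^4 / 64 = 171157129.04 mm^4
L = 3000.0 mm, P = 43000.0 N, E = 210000.0 MPa
delta = P * L^3 / (3 * E * I)
= 43000.0 * 3000.0^3 / (3 * 210000.0 * 171157129.04)
= 10.767 mm

10.767 mm


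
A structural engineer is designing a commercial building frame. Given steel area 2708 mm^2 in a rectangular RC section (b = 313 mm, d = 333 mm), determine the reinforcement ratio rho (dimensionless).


rho = As / (b * d)
= 2708 / (313 * 333)
= 2708 / 104229
= 0.025981 (dimensionless)

0.025981 (dimensionless)


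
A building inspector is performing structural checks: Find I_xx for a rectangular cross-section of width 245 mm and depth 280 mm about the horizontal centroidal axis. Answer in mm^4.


I = b * h^3 / 12
= 245 * 280^3 / 12
= 245 * 21952000 / 12
= 448186666.67 mm^4

448186666.67 mm^4


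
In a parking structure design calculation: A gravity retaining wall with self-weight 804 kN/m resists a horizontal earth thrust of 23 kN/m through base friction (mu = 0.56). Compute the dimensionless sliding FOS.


Resisting force = mu * W = 0.56 * 804 = 450.24 kN/m
FOS = Resisting / Driving = 450.24 / 23
= 19.5757 (dimensionless)

19.5757 (dimensionless)


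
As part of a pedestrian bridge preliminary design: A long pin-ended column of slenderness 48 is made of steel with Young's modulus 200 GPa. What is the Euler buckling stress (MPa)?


sigma_cr = pi^2 * E / lambda^2
= 9.8696 * 200000.0 / 48^2
= 9.8696 * 200000.0 / 2304
= 856.7365 MPa

856.7365 MPa


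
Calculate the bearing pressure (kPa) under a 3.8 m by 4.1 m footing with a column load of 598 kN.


A = 3.8 * 4.1 = 15.58 m^2
q = P / A = 598 / 15.58
= 38.3825 kPa

38.3825 kPa


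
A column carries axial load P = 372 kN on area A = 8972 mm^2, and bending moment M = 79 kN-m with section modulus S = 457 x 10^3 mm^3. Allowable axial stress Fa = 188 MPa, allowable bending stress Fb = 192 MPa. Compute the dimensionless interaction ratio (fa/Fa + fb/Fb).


f_a = P / A = 372000.0 / 8972 = 41.4623 MPa
f_b = M / S = 79000000.0 / 457000.0 = 172.8665 MPa
Ratio = f_a / Fa + f_b / Fb
= 41.4623 / 188 + 172.8665 / 192
= 1.1209 (dimensionless)

1.1209 (dimensionless)


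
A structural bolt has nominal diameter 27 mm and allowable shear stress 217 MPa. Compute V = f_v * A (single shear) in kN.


A = pi * d^2 / 4 = pi * 27^2 / 4 = 572.5553 mm^2
V = f_v * A / 1000 = 217 * 572.5553 / 1000
= 124.2445 kN

124.2445 kN


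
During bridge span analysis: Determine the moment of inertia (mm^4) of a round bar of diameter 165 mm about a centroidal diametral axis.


r = d / 2 = 165 / 2 = 82.5 mm
I = pi * r^4 / 4 = pi * 82.5^4 / 4
= 36383600.6 mm^4

36383600.6 mm^4


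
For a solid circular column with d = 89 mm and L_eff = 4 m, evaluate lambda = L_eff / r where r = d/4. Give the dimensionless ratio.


Radius of gyration r = d / 4 = 89 / 4 = 22.25 mm
L_eff = 4000.0 mm
Slenderness ratio = L / r = 4000.0 / 22.25 = 179.78 (dimensionless)

179.78 (dimensionless)


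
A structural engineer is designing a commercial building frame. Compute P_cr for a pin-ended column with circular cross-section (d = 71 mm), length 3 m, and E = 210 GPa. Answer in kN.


I = pi * d^4 / 64 = 1247392.97 mm^4
L = 3000.0 mm
P_cr = pi^2 * E * I / L^2
= 9.8696 * 210000.0 * 1247392.97 / 3000.0^2
= 287263.09 N = 287.2631 kN

287.2631 kN


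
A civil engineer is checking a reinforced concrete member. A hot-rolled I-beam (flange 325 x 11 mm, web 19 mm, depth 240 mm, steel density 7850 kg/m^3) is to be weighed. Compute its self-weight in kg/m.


A_flanges = 2 * 325 * 11 = 7150 mm^2
A_web = (240 - 2 * 11) * 19 = 4142 mm^2
A_total = 7150 + 4142 = 11292 mm^2 = 0.011292 m^2
Weight = rho * A = 7850 * 0.011292 = 88.6422 kg/m

88.6422 kg/m


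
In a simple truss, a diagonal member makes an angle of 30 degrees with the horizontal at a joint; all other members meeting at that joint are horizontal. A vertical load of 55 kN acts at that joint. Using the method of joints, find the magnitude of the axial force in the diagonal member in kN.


At the joint, only the diagonal has a vertical component, so vertical equilibrium gives:
F * sin(30) = 55
F = 55 / sin(30)
= 55 / 0.5
= 110.0 kN

110.0 kN


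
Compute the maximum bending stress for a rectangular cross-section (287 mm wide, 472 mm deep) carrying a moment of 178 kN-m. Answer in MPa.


I = b * h^3 / 12 = 287 * 472^3 / 12 = 2514934314.67 mm^4
y = h / 2 = 472 / 2 = 236.0 mm
M = 178 kN-m = 178000000.0 N-mm
sigma = M * y / I = 178000000.0 * 236.0 / 2514934314.67
= 16.7 MPa

16.7 MPa


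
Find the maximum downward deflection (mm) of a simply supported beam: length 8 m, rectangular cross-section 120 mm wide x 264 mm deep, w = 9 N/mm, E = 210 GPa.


I = 120 * 264^3 / 12 = 183997440.0 mm^4
L = 8000.0 mm, w = 9 N/mm, E = 210000.0 MPa
delta = 5 * w * L^4 / (384 * E * I)
= 5 * 9 * 8000.0^4 / (384 * 210000.0 * 183997440.0)
= 12.4225 mm

12.4225 mm


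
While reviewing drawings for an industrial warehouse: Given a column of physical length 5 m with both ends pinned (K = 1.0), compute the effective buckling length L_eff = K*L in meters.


L_eff = K * L
= 1.0 * 5
= 5.0 m

5.0 m


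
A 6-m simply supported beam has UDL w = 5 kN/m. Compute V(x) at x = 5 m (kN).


R_A = w * L / 2 = 5 * 6 / 2 = 15.0 kN
V(x) = R_A - w * x = 15.0 - 5 * 5
= -10.0 kN

-10.0 kN


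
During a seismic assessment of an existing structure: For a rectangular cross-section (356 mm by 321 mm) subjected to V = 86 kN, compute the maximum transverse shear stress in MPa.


A = b * h = 356 * 321 = 114276 mm^2
V = 86 kN = 86000.0 N
tau_max = 1.5 * V / A = 1.5 * 86000.0 / 114276
= 1.1288 MPa

1.1288 MPa


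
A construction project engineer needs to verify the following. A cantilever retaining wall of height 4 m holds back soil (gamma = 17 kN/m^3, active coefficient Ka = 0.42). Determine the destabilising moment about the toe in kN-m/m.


Pa = 0.5 * Ka * gamma * H^2
= 0.5 * 0.42 * 17 * 4^2
= 57.12 kN/m
Arm = H / 3 = 4 / 3 = 1.3333 m
Mo = Pa * arm = Pa * H / 3 = 57.12 * 4 / 3 = 76.16 kN-m/m

76.16 kN-m/m


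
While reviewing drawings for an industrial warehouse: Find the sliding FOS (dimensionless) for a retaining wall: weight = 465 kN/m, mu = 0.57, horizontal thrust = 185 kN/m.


Resisting force = mu * W = 0.57 * 465 = 265.05 kN/m
FOS = Resisting / Driving = 265.05 / 185
= 1.4327 (dimensionless)

1.4327 (dimensionless)


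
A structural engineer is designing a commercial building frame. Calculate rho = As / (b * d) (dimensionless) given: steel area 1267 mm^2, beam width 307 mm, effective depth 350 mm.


rho = As / (b * d)
= 1267 / (307 * 350)
= 1267 / 107450
= 0.011792 (dimensionless)

0.011792 (dimensionless)


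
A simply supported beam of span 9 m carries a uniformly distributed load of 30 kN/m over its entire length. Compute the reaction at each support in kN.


Total load = w * L = 30 * 9 = 270 kN
By symmetry, each reaction R = total / 2 = 270 / 2 = 135.0 kN

135.0 kN


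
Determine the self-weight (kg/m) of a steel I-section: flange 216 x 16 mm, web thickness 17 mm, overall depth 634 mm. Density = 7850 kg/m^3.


A_flanges = 2 * 216 * 16 = 6912 mm^2
A_web = (634 - 2 * 16) * 17 = 10234 mm^2
A_total = 6912 + 10234 = 17146 mm^2 = 0.017146 m^2
Weight = rho * A = 7850 * 0.017146 = 134.5961 kg/m

134.5961 kg/m


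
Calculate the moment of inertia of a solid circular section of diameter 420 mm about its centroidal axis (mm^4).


r = d / 2 = 420 / 2 = 210.0 mm
I = pi * r^4 / 4 = pi * 210.0^4 / 4
= 1527450202.16 mm^4

1527450202.16 mm^4


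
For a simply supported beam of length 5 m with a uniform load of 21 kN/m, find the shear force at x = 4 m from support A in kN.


R_A = w * L / 2 = 21 * 5 / 2 = 52.5 kN
V(x) = R_A - w * x = 52.5 - 21 * 4
= -31.5 kN

-31.5 kN


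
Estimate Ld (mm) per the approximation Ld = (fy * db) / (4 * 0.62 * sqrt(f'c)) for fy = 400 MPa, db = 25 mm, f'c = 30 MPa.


Ld = (fy * db) / (4 * 0.62 * sqrt(f'c))
= (400 * 25) / (4 * 0.62 * sqrt(30))
= 10000 / 13.5835
= 736.19 mm

736.19 mm


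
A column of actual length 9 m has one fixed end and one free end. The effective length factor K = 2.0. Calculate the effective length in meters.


L_eff = K * L
= 2.0 * 9
= 18.0 m

18.0 m


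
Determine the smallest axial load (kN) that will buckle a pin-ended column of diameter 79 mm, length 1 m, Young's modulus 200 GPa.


I = pi * d^4 / 64 = 1911957.63 mm^4
L = 1000.0 mm
P_cr = pi^2 * E * I / L^2
= 9.8696 * 200000.0 * 1911957.63 / 1000.0^2
= 3774053.09 N = 3774.0531 kN

3774.0531 kN


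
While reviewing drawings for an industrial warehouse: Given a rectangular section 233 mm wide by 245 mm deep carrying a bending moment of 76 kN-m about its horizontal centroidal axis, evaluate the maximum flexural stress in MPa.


I = b * h^3 / 12 = 233 * 245^3 / 12 = 285543927.08 mm^4
y = h / 2 = 245 / 2 = 122.5 mm
M = 76 kN-m = 76000000.0 N-mm
sigma = M * y / I = 76000000.0 * 122.5 / 285543927.08
= 32.6 MPa

32.6 MPa


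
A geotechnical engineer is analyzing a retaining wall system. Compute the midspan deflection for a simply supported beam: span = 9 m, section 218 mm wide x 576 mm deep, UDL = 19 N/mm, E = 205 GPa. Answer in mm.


I = 218 * 576^3 / 12 = 3471704064.0 mm^4
L = 9000.0 mm, w = 19 N/mm, E = 205000.0 MPa
delta = 5 * w * L^4 / (384 * E * I)
= 5 * 19 * 9000.0^4 / (384 * 205000.0 * 3471704064.0)
= 2.2807 mm

2.2807 mm


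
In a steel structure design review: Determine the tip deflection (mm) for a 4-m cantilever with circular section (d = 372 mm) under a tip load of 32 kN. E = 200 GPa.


I = pi * d^4 / 64 = pi * 372^4 / 64 = 940029879.65 mm^4
L = 4000.0 mm, P = 32000.0 N, E = 200000.0 MPa
delta = P * L^3 / (3 * E * I)
= 32000.0 * 4000.0^3 / (3 * 200000.0 * 940029879.65)
= 3.6311 mm

3.6311 mm


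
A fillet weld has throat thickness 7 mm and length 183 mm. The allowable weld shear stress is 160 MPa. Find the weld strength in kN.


Strength = throat * length * allowable stress
= 7 * 183 * 160 N
= 204960 N
= 204.96 kN

204.96 kN


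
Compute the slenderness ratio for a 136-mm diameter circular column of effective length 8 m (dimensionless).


Radius of gyration r = d / 4 = 136 / 4 = 34.0 mm
L_eff = 8000.0 mm
Slenderness ratio = L / r = 8000.0 / 34.0 = 235.29 (dimensionless)

235.29 (dimensionless)


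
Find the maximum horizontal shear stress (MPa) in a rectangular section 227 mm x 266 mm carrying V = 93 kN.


A = b * h = 227 * 266 = 60382 mm^2
V = 93 kN = 93000.0 N
tau_max = 1.5 * V / A = 1.5 * 93000.0 / 60382
= 2.3103 MPa

2.3103 MPa


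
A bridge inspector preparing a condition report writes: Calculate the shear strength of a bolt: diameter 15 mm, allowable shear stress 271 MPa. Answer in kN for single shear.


A = pi * d^2 / 4 = pi * 15^2 / 4 = 176.7146 mm^2
V = f_v * A / 1000 = 271 * 176.7146 / 1000
= 47.8897 kN

47.8897 kN


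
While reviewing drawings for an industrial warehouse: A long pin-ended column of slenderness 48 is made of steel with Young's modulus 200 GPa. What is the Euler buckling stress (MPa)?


sigma_cr = pi^2 * E / lambda^2
= 9.8696 * 200000.0 / 48^2
= 9.8696 * 200000.0 / 2304
= 856.7365 MPa

856.7365 MPa


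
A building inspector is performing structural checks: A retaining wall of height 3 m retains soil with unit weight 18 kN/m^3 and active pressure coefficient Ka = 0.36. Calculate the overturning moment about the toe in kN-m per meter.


Pa = 0.5 * Ka * gamma * H^2
= 0.5 * 0.36 * 18 * 3^2
= 29.16 kN/m
Arm = H / 3 = 3 / 3 = 1.0 m
Mo = Pa * arm = Pa * H / 3 = 29.16 * 3 / 3 = 29.16 kN-m/m

29.16 kN-m/m


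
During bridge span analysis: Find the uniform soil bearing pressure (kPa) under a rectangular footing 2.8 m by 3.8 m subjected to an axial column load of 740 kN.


A = 2.8 * 3.8 = 10.64 m^2
q = P / A = 740 / 10.64
= 69.5489 kPa

69.5489 kPa


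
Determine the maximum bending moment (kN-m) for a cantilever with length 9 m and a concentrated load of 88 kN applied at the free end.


For a cantilever with a point load at the free end:
M_max = P * L = 88 * 9 = 792 kN-m

792 kN-m


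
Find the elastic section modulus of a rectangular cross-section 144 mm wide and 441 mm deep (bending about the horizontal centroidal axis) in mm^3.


S = b * h^2 / 6
= 144 * 441^2 / 6
= 144 * 194481 / 6
= 4667544.0 mm^3

4667544.0 mm^3


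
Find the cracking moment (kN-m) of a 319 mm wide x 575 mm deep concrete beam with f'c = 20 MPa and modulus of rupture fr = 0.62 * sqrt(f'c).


fr = 0.62 * sqrt(20) = 0.62 * 4.4721 = 2.7727 MPa
I = 319 * 575^3 / 12 = 5053740885.42 mm^4
y_t = 287.5 mm
M_cr = fr * I / y_t = 2.7727 * 5053740885.42 / 287.5 N-mm
= 48.7396 kN-m

48.7396 kN-m


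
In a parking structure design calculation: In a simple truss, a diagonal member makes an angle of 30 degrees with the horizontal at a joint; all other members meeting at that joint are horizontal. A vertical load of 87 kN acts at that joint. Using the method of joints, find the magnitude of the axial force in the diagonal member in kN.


At the joint, only the diagonal has a vertical component, so vertical equilibrium gives:
F * sin(30) = 87
F = 87 / sin(30)
= 87 / 0.5
= 174.0 kN

174.0 kN


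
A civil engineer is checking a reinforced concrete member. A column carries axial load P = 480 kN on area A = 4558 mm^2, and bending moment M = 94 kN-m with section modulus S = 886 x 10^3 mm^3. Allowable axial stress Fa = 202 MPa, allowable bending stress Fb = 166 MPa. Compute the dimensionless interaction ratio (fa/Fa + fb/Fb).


f_a = P / A = 480000.0 / 4558 = 105.3093 MPa
f_b = M / S = 94000000.0 / 886000.0 = 106.0948 MPa
Ratio = f_a / Fa + f_b / Fb
= 105.3093 / 202 + 106.0948 / 166
= 1.1605 (dimensionless)

1.1605 (dimensionless)


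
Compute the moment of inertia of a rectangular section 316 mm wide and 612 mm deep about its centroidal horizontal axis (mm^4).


I = b * h^3 / 12
= 316 * 612^3 / 12
= 316 * 229220928 / 12
= 6036151104.0 mm^4

6036151104.0 mm^4


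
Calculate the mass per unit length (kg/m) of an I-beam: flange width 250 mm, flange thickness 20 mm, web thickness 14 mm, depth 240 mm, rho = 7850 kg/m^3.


A_flanges = 2 * 250 * 20 = 10000 mm^2
A_web = (240 - 2 * 20) * 14 = 2800 mm^2
A_total = 10000 + 2800 = 12800 mm^2 = 0.012800 m^2
Weight = rho * A = 7850 * 0.012800 = 100.48 kg/m

100.48 kg/m


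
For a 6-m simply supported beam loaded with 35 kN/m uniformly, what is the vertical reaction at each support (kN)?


Total load = w * L = 35 * 6 = 210 kN
By symmetry, each reaction R = total / 2 = 210 / 2 = 105.0 kN

105.0 kN


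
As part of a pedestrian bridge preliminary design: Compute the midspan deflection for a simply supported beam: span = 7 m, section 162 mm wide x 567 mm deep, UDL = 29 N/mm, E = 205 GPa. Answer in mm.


I = 162 * 567^3 / 12 = 2460837550.5 mm^4
L = 7000.0 mm, w = 29 N/mm, E = 205000.0 MPa
delta = 5 * w * L^4 / (384 * E * I)
= 5 * 29 * 7000.0^4 / (384 * 205000.0 * 2460837550.5)
= 1.7972 mm

1.7972 mm


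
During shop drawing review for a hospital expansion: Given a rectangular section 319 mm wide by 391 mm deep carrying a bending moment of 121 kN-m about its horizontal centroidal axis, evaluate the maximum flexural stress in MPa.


I = b * h^3 / 12 = 319 * 391^3 / 12 = 1589057854.08 mm^4
y = h / 2 = 391 / 2 = 195.5 mm
M = 121 kN-m = 121000000.0 N-mm
sigma = M * y / I = 121000000.0 * 195.5 / 1589057854.08
= 14.89 MPa

14.89 MPa


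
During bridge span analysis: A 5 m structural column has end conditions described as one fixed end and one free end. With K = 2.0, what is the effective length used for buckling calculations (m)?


L_eff = K * L
= 2.0 * 5
= 10.0 m

10.0 m


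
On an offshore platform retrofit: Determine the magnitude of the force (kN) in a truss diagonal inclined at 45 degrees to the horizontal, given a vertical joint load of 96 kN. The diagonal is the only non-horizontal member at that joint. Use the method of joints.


At the joint, only the diagonal has a vertical component, so vertical equilibrium gives:
F * sin(45) = 96
F = 96 / sin(45)
= 96 / 0.707107
= 135.76 kN

135.76 kN


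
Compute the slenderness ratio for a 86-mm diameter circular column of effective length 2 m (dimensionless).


Radius of gyration r = d / 4 = 86 / 4 = 21.5 mm
L_eff = 2000.0 mm
Slenderness ratio = L / r = 2000.0 / 21.5 = 93.02 (dimensionless)

93.02 (dimensionless)


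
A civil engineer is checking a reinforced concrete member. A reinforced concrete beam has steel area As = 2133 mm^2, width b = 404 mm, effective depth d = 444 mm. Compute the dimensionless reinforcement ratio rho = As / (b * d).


rho = As / (b * d)
= 2133 / (404 * 444)
= 2133 / 179376
= 0.011891 (dimensionless)

0.011891 (dimensionless)


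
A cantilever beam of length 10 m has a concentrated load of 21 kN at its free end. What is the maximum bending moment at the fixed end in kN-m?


For a cantilever with a point load at the free end:
M_max = P * L = 21 * 10 = 210 kN-m

210 kN-m


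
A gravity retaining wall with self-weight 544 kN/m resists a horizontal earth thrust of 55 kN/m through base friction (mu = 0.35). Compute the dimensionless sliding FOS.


Resisting force = mu * W = 0.35 * 544 = 190.4 kN/m
FOS = Resisting / Driving = 190.4 / 55
= 3.4618 (dimensionless)

3.4618 (dimensionless)


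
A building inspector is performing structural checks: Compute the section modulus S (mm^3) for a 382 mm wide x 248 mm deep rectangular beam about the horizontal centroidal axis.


S = b * h^2 / 6
= 382 * 248^2 / 6
= 382 * 61504 / 6
= 3915754.67 mm^3

3915754.67 mm^3


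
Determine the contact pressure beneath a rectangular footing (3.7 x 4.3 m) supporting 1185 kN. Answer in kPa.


A = 3.7 * 4.3 = 15.91 m^2
q = P / A = 1185 / 15.91
= 74.4815 kPa

74.4815 kPa


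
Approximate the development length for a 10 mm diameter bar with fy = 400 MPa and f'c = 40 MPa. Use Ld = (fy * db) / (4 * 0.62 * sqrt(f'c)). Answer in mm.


Ld = (fy * db) / (4 * 0.62 * sqrt(f'c))
= (400 * 10) / (4 * 0.62 * sqrt(40))
= 4000 / 15.6849
= 255.02 mm

255.02 mm


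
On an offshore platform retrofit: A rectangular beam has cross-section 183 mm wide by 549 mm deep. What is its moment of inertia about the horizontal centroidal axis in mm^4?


I = b * h^3 / 12
= 183 * 549^3 / 12
= 183 * 165469149 / 12
= 2523404522.25 mm^4

2523404522.25 mm^4


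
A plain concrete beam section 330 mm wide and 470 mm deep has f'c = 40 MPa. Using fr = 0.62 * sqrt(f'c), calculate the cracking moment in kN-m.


fr = 0.62 * sqrt(40) = 0.62 * 6.3246 = 3.9212 MPa
I = 330 * 470^3 / 12 = 2855132500.0 mm^4
y_t = 235.0 mm
M_cr = fr * I / y_t = 3.9212 * 2855132500.0 / 235.0 N-mm
= 47.6409 kN-m

47.6409 kN-m


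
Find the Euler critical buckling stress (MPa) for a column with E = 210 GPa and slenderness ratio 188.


sigma_cr = pi^2 * E / lambda^2
= 9.8696 * 210000.0 / 188^2
= 9.8696 * 210000.0 / 35344
= 58.6413 MPa

58.6413 MPa


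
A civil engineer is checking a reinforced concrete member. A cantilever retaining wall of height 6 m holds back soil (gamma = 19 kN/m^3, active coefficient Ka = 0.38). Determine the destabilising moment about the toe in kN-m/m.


Pa = 0.5 * Ka * gamma * H^2
= 0.5 * 0.38 * 19 * 6^2
= 129.96 kN/m
Arm = H / 3 = 6 / 3 = 2.0 m
Mo = Pa * arm = Pa * H / 3 = 129.96 * 6 / 3 = 259.92 kN-m/m

259.92 kN-m/m


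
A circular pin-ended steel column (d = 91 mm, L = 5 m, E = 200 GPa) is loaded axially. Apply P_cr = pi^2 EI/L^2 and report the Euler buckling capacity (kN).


I = pi * d^4 / 64 = 3366165.53 mm^4
L = 5000.0 mm
P_cr = pi^2 * E * I / L^2
= 9.8696 * 200000.0 * 3366165.53 / 5000.0^2
= 265781.78 N = 265.7818 kN

265.7818 kN


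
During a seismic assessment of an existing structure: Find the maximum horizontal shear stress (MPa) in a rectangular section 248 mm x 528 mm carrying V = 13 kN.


A = b * h = 248 * 528 = 130944 mm^2
V = 13 kN = 13000.0 N
tau_max = 1.5 * V / A = 1.5 * 13000.0 / 130944
= 0.1489 MPa

0.1489 MPa


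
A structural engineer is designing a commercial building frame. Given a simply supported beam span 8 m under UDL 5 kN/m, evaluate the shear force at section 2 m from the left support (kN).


R_A = w * L / 2 = 5 * 8 / 2 = 20.0 kN
V(x) = R_A - w * x = 20.0 - 5 * 2
= 10.0 kN

10.0 kN


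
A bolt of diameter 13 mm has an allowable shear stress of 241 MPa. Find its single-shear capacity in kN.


A = pi * d^2 / 4 = pi * 13^2 / 4 = 132.7323 mm^2
V = f_v * A / 1000 = 241 * 132.7323 / 1000
= 31.9885 kN

31.9885 kN


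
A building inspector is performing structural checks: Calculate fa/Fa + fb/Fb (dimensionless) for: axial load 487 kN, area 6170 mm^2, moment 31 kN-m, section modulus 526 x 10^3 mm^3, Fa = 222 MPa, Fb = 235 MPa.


f_a = P / A = 487000.0 / 6170 = 78.9303 MPa
f_b = M / S = 31000000.0 / 526000.0 = 58.9354 MPa
Ratio = f_a / Fa + f_b / Fb
= 78.9303 / 222 + 58.9354 / 235
= 0.6063 (dimensionless)

0.6063 (dimensionless)


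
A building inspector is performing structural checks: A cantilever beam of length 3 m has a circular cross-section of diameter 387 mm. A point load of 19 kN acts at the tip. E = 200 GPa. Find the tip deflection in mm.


I = pi * d^4 / 64 = pi * 387^4 / 64 = 1101067030.83 mm^4
L = 3000.0 mm, P = 19000.0 N, E = 200000.0 MPa
delta = P * L^3 / (3 * E * I)
= 19000.0 * 3000.0^3 / (3 * 200000.0 * 1101067030.83)
= 0.7765 mm

0.7765 mm


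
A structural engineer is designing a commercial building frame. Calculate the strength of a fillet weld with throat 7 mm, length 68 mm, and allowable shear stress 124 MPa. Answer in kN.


Strength = throat * length * allowable stress
= 7 * 68 * 124 N
= 59024 N
= 59.02 kN

59.02 kN


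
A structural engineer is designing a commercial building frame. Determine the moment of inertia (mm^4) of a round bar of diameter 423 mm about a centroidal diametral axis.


r = d / 2 = 423 / 2 = 211.5 mm
I = pi * r^4 / 4 = pi * 211.5^4 / 4
= 1571561453.88 mm^4

1571561453.88 mm^4


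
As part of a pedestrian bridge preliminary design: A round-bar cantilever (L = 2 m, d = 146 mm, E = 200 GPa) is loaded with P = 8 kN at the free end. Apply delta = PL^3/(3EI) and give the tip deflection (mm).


I = pi * d^4 / 64 = pi * 146^4 / 64 = 22303926.33 mm^4
L = 2000.0 mm, P = 8000.0 N, E = 200000.0 MPa
delta = P * L^3 / (3 * E * I)
= 8000.0 * 2000.0^3 / (3 * 200000.0 * 22303926.33)
= 4.7824 mm

4.7824 mm


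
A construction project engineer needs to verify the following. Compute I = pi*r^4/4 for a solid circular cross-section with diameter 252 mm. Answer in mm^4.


r = d / 2 = 252 / 2 = 126.0 mm
I = pi * r^4 / 4 = pi * 126.0^4 / 4
= 197957546.2 mm^4

197957546.2 mm^4


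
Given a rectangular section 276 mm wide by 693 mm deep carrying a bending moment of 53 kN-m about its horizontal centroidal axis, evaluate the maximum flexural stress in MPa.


I = b * h^3 / 12 = 276 * 693^3 / 12 = 7654688811.0 mm^4
y = h / 2 = 693 / 2 = 346.5 mm
M = 53 kN-m = 53000000.0 N-mm
sigma = M * y / I = 53000000.0 * 346.5 / 7654688811.0
= 2.4 MPa

2.4 MPa


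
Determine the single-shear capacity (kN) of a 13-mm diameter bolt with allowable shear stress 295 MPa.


A = pi * d^2 / 4 = pi * 13^2 / 4 = 132.7323 mm^2
V = f_v * A / 1000 = 295 * 132.7323 / 1000
= 39.156 kN

39.156 kN


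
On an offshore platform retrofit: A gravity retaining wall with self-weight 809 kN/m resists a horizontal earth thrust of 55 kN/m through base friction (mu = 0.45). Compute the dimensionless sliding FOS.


Resisting force = mu * W = 0.45 * 809 = 364.05 kN/m
FOS = Resisting / Driving = 364.05 / 55
= 6.6191 (dimensionless)

6.6191 (dimensionless)


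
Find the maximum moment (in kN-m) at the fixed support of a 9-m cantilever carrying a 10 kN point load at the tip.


For a cantilever with a point load at the free end:
M_max = P * L = 10 * 9 = 90 kN-m

90 kN-m


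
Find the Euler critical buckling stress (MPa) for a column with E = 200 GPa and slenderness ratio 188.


sigma_cr = pi^2 * E / lambda^2
= 9.8696 * 200000.0 / 188^2
= 9.8696 * 200000.0 / 35344
= 55.8488 MPa

55.8488 MPa


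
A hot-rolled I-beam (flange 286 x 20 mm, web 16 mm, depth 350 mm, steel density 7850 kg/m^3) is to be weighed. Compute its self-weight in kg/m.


A_flanges = 2 * 286 * 20 = 11440 mm^2
A_web = (350 - 2 * 20) * 16 = 4960 mm^2
A_total = 11440 + 4960 = 16400 mm^2 = 0.016400 m^2
Weight = rho * A = 7850 * 0.016400 = 128.74 kg/m

128.74 kg/m


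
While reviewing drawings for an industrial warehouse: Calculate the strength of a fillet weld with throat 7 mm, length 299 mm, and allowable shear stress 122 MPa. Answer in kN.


Strength = throat * length * allowable stress
= 7 * 299 * 122 N
= 255346 N
= 255.35 kN

255.35 kN


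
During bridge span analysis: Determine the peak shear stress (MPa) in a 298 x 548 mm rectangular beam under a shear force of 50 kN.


A = b * h = 298 * 548 = 163304 mm^2
V = 50 kN = 50000.0 N
tau_max = 1.5 * V / A = 1.5 * 50000.0 / 163304
= 0.4593 MPa

0.4593 MPa


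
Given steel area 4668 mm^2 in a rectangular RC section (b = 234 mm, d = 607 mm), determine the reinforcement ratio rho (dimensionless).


rho = As / (b * d)
= 4668 / (234 * 607)
= 4668 / 142038
= 0.032864 (dimensionless)

0.032864 (dimensionless)


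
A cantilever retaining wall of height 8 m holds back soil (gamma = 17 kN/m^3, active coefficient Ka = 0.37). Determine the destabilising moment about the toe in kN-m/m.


Pa = 0.5 * Ka * gamma * H^2
= 0.5 * 0.37 * 17 * 8^2
= 201.28 kN/m
Arm = H / 3 = 8 / 3 = 2.6667 m
Mo = Pa * arm = Pa * H / 3 = 201.28 * 8 / 3 = 536.7467 kN-m/m

536.7467 kN-m/m


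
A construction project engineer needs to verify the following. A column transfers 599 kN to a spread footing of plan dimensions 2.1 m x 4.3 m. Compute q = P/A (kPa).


A = 2.1 * 4.3 = 9.03 m^2
q = P / A = 599 / 9.03
= 66.3344 kPa

66.3344 kPa


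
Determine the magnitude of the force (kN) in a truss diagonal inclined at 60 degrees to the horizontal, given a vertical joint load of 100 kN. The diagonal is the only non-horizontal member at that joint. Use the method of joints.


At the joint, only the diagonal has a vertical component, so vertical equilibrium gives:
F * sin(60) = 100
F = 100 / sin(60)
= 100 / 0.866025
= 115.47 kN

115.47 kN


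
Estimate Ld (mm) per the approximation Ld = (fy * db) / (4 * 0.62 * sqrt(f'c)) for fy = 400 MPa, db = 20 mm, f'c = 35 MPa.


Ld = (fy * db) / (4 * 0.62 * sqrt(f'c))
= (400 * 20) / (4 * 0.62 * sqrt(35))
= 8000 / 14.6719
= 545.26 mm

545.26 mm


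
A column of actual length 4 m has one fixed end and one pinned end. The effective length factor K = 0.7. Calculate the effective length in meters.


L_eff = K * L
= 0.7 * 4
= 2.8 m

2.8 m


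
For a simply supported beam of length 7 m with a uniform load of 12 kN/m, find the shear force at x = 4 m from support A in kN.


R_A = w * L / 2 = 12 * 7 / 2 = 42.0 kN
V(x) = R_A - w * x = 42.0 - 12 * 4
= -6.0 kN

-6.0 kN


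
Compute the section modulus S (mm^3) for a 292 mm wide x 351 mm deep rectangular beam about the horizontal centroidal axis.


S = b * h^2 / 6
= 292 * 351^2 / 6
= 292 * 123201 / 6
= 5995782.0 mm^3

5995782.0 mm^3


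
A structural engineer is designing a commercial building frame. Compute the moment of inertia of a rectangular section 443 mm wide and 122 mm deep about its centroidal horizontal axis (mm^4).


I = b * h^3 / 12
= 443 * 122^3 / 12
= 443 * 1815848 / 12
= 67035055.33 mm^4

67035055.33 mm^4


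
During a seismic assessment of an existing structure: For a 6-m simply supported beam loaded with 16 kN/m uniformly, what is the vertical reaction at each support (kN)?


Total load = w * L = 16 * 6 = 96 kN
By symmetry, each reaction R = total / 2 = 96 / 2 = 48.0 kN

48.0 kN


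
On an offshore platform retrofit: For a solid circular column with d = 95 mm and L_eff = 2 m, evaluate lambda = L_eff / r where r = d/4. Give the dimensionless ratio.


Radius of gyration r = d / 4 = 95 / 4 = 23.75 mm
L_eff = 2000.0 mm
Slenderness ratio = L / r = 2000.0 / 23.75 = 84.21 (dimensionless)

84.21 (dimensionless)


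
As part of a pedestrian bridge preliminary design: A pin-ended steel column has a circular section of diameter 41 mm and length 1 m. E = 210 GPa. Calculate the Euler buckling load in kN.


I = pi * d^4 / 64 = 138709.22 mm^4
L = 1000.0 mm
P_cr = pi^2 * E * I / L^2
= 9.8696 * 210000.0 * 138709.22 / 1000.0^2
= 287491.07 N = 287.4911 kN

287.4911 kN


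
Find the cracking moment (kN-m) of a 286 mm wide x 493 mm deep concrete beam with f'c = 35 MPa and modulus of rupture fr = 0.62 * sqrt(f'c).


fr = 0.62 * sqrt(35) = 0.62 * 5.9161 = 3.668 MPa
I = 286 * 493^3 / 12 = 2855785241.83 mm^4
y_t = 246.5 mm
M_cr = fr * I / y_t = 3.668 * 2855785241.83 / 246.5 N-mm
= 42.4947 kN-m

42.4947 kN-m


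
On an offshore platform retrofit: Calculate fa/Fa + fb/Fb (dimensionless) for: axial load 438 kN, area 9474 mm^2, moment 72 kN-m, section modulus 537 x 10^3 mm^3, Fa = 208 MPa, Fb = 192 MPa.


f_a = P / A = 438000.0 / 9474 = 46.2318 MPa
f_b = M / S = 72000000.0 / 537000.0 = 134.0782 MPa
Ratio = f_a / Fa + f_b / Fb
= 46.2318 / 208 + 134.0782 / 192
= 0.9206 (dimensionless)

0.9206 (dimensionless)


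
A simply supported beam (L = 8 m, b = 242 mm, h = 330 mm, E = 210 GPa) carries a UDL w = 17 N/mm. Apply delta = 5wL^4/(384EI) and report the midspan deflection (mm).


I = 242 * 330^3 / 12 = 724729500.0 mm^4
L = 8000.0 mm, w = 17 N/mm, E = 210000.0 MPa
delta = 5 * w * L^4 / (384 * E * I)
= 5 * 17 * 8000.0^4 / (384 * 210000.0 * 724729500.0)
= 5.9573 mm

5.9573 mm


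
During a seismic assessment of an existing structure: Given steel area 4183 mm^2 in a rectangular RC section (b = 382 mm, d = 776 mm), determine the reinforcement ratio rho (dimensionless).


rho = As / (b * d)
= 4183 / (382 * 776)
= 4183 / 296432
= 0.014111 (dimensionless)

0.014111 (dimensionless)


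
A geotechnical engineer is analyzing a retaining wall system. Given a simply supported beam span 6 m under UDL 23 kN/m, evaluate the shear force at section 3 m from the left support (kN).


R_A = w * L / 2 = 23 * 6 / 2 = 69.0 kN
V(x) = R_A - w * x = 69.0 - 23 * 3
= 0.0 kN

0.0 kN


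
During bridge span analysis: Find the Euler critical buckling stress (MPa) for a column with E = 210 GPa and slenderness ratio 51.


sigma_cr = pi^2 * E / lambda^2
= 9.8696 * 210000.0 / 51^2
= 9.8696 * 210000.0 / 2601
= 796.8539 MPa

796.8539 MPa


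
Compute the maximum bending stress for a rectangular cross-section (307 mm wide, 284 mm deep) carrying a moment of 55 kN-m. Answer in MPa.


I = b * h^3 / 12 = 307 * 284^3 / 12 = 586019610.67 mm^4
y = h / 2 = 284 / 2 = 142.0 mm
M = 55 kN-m = 55000000.0 N-mm
sigma = M * y / I = 55000000.0 * 142.0 / 586019610.67
= 13.33 MPa

13.33 MPa


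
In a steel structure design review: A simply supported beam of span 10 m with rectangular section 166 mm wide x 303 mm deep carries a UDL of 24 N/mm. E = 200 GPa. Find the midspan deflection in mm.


I = 166 * 303^3 / 12 = 384817423.5 mm^4
L = 10000.0 mm, w = 24 N/mm, E = 200000.0 MPa
delta = 5 * w * L^4 / (384 * E * I)
= 5 * 24 * 10000.0^4 / (384 * 200000.0 * 384817423.5)
= 40.6037 mm

40.6037 mm


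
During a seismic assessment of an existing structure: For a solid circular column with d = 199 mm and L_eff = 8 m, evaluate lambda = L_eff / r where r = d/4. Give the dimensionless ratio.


Radius of gyration r = d / 4 = 199 / 4 = 49.75 mm
L_eff = 8000.0 mm
Slenderness ratio = L / r = 8000.0 / 49.75 = 160.8 (dimensionless)

160.8 (dimensionless)


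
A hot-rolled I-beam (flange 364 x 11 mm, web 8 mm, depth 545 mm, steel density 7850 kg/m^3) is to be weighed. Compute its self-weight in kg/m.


A_flanges = 2 * 364 * 11 = 8008 mm^2
A_web = (545 - 2 * 11) * 8 = 4184 mm^2
A_total = 8008 + 4184 = 12192 mm^2 = 0.012192 m^2
Weight = rho * A = 7850 * 0.012192 = 95.7072 kg/m

95.7072 kg/m


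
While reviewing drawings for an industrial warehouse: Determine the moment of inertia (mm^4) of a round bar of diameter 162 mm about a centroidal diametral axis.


r = d / 2 = 162 / 2 = 81.0 mm
I = pi * r^4 / 4 = pi * 81.0^4 / 4
= 33808815.61 mm^4

33808815.61 mm^4


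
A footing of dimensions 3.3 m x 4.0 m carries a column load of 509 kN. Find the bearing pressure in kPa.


A = 3.3 * 4.0 = 13.2 m^2
q = P / A = 509 / 13.2
= 38.5606 kPa

38.5606 kPa


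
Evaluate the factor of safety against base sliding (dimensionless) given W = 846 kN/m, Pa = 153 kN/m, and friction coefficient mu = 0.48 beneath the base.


Resisting force = mu * W = 0.48 * 846 = 406.08 kN/m
FOS = Resisting / Driving = 406.08 / 153
= 2.6541 (dimensionless)

2.6541 (dimensionless)


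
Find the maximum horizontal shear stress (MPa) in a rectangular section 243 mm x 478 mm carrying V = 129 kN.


A = b * h = 243 * 478 = 116154 mm^2
V = 129 kN = 129000.0 N
tau_max = 1.5 * V / A = 1.5 * 129000.0 / 116154
= 1.6659 MPa

1.6659 MPa


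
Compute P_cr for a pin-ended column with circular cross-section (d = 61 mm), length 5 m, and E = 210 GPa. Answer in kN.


I = pi * d^4 / 64 = 679656.13 mm^4
L = 5000.0 mm
P_cr = pi^2 * E * I / L^2
= 9.8696 * 210000.0 * 679656.13 / 5000.0^2
= 56346.67 N = 56.3467 kN

56.3467 kN


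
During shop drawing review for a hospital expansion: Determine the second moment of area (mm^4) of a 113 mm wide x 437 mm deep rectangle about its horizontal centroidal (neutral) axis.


I = b * h^3 / 12
= 113 * 437^3 / 12
= 113 * 83453453 / 12
= 785853349.08 mm^4

785853349.08 mm^4


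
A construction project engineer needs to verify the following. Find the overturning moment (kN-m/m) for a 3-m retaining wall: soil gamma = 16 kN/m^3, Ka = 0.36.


Pa = 0.5 * Ka * gamma * H^2
= 0.5 * 0.36 * 16 * 3^2
= 25.92 kN/m
Arm = H / 3 = 3 / 3 = 1.0 m
Mo = Pa * arm = Pa * H / 3 = 25.92 * 3 / 3 = 25.92 kN-m/m

25.92 kN-m/m


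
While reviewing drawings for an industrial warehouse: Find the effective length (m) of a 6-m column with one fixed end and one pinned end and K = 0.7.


L_eff = K * L
= 0.7 * 6
= 4.2 m

4.2 m


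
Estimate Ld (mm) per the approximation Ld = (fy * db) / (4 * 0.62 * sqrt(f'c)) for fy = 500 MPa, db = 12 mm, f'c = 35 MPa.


Ld = (fy * db) / (4 * 0.62 * sqrt(f'c))
= (500 * 12) / (4 * 0.62 * sqrt(35))
= 6000 / 14.6719
= 408.95 mm

408.95 mm


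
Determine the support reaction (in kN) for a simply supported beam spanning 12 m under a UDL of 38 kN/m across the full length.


Total load = w * L = 38 * 12 = 456 kN
By symmetry, each reaction R = total / 2 = 456 / 2 = 228.0 kN

228.0 kN


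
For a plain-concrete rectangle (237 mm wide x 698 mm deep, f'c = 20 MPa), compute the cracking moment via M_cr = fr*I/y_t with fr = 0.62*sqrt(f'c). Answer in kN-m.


fr = 0.62 * sqrt(20) = 0.62 * 4.4721 = 2.7727 MPa
I = 237 * 698^3 / 12 = 6716350742.0 mm^4
y_t = 349.0 mm
M_cr = fr * I / y_t = 2.7727 * 6716350742.0 / 349.0 N-mm
= 53.3599 kN-m

53.3599 kN-m


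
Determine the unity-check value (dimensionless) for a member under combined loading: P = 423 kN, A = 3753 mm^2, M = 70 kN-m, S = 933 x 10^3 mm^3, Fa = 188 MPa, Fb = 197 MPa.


f_a = P / A = 423000.0 / 3753 = 112.7098 MPa
f_b = M / S = 70000000.0 / 933000.0 = 75.0268 MPa
Ratio = f_a / Fa + f_b / Fb
= 112.7098 / 188 + 75.0268 / 197
= 0.9804 (dimensionless)

0.9804 (dimensionless)


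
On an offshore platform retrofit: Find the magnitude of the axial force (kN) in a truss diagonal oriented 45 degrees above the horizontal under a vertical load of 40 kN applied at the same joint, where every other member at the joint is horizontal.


At the joint, only the diagonal has a vertical component, so vertical equilibrium gives:
F * sin(45) = 40
F = 40 / sin(45)
= 40 / 0.707107
= 56.57 kN

56.57 kN


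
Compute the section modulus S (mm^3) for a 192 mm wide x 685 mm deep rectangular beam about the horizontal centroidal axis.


S = b * h^2 / 6
= 192 * 685^2 / 6
= 192 * 469225 / 6
= 15015200.0 mm^3

15015200.0 mm^3


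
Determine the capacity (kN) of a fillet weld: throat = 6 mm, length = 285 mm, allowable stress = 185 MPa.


Strength = throat * length * allowable stress
= 6 * 285 * 185 N
= 316350 N
= 316.35 kN

316.35 kN


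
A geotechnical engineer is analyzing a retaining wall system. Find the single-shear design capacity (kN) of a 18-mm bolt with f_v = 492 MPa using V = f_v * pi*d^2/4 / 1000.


A = pi * d^2 / 4 = pi * 18^2 / 4 = 254.469 mm^2
V = f_v * A / 1000 = 492 * 254.469 / 1000
= 125.1988 kN

125.1988 kN


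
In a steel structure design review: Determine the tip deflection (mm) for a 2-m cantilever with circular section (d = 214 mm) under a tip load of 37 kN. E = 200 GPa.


I = pi * d^4 / 64 = pi * 214^4 / 64 = 102949677.88 mm^4
L = 2000.0 mm, P = 37000.0 N, E = 200000.0 MPa
delta = P * L^3 / (3 * E * I)
= 37000.0 * 2000.0^3 / (3 * 200000.0 * 102949677.88)
= 4.792 mm

4.792 mm
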